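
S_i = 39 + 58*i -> [39, 97, 155, 213, 271]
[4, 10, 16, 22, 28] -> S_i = 4 + 6*i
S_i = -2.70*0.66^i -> [-2.7, -1.78, -1.18, -0.78, -0.51]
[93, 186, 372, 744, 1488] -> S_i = 93*2^i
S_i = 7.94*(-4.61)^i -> [7.94, -36.6, 168.74, -777.9, 3586.11]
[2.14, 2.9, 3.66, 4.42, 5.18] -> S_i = 2.14 + 0.76*i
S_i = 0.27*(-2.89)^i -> [0.27, -0.78, 2.26, -6.52, 18.83]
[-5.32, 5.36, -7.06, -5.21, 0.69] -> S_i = Random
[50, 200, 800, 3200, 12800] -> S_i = 50*4^i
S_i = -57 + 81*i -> [-57, 24, 105, 186, 267]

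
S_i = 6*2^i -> [6, 12, 24, 48, 96]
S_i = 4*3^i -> [4, 12, 36, 108, 324]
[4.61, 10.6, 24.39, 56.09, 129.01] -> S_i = 4.61*2.30^i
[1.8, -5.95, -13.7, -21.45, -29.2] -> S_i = 1.80 + -7.75*i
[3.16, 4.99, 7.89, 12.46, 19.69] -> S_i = 3.16*1.58^i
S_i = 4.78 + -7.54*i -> [4.78, -2.76, -10.3, -17.84, -25.38]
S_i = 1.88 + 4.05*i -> [1.88, 5.93, 9.98, 14.03, 18.08]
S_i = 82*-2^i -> [82, -164, 328, -656, 1312]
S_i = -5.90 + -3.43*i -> [-5.9, -9.33, -12.76, -16.19, -19.62]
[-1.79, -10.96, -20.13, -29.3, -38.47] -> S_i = -1.79 + -9.17*i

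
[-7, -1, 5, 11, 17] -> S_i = -7 + 6*i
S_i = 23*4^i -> [23, 92, 368, 1472, 5888]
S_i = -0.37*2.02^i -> [-0.37, -0.75, -1.51, -3.05, -6.16]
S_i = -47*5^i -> [-47, -235, -1175, -5875, -29375]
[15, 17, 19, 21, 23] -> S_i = 15 + 2*i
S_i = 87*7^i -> [87, 609, 4263, 29841, 208887]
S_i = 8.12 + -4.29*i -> [8.12, 3.83, -0.46, -4.75, -9.04]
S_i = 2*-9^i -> [2, -18, 162, -1458, 13122]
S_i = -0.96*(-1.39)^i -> [-0.96, 1.33, -1.85, 2.58, -3.58]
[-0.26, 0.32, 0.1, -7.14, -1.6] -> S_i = Random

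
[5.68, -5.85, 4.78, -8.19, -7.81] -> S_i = Random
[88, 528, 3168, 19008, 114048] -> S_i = 88*6^i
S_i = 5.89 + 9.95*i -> [5.89, 15.84, 25.79, 35.74, 45.69]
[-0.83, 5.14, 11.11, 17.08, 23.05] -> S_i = -0.83 + 5.97*i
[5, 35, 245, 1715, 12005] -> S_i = 5*7^i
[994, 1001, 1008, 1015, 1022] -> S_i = 994 + 7*i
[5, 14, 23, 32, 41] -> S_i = 5 + 9*i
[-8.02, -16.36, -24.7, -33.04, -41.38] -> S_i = -8.02 + -8.34*i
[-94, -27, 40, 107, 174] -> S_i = -94 + 67*i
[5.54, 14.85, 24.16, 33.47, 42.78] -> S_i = 5.54 + 9.31*i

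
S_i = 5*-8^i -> [5, -40, 320, -2560, 20480]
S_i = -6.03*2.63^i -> [-6.03, -15.86, -41.71, -109.69, -288.5]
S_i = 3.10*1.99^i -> [3.1, 6.17, 12.28, 24.43, 48.62]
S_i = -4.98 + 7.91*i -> [-4.98, 2.93, 10.84, 18.75, 26.66]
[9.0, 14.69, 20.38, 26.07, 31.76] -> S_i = 9.00 + 5.69*i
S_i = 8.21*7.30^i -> [8.21, 59.93, 437.51, 3193.83, 23314.96]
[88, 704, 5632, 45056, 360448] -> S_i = 88*8^i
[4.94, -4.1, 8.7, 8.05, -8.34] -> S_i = Random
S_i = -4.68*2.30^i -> [-4.68, -10.76, -24.76, -56.94, -130.97]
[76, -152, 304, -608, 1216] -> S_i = 76*-2^i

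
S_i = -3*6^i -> [-3, -18, -108, -648, -3888]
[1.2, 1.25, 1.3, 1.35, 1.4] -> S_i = 1.20*1.04^i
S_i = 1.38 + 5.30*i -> [1.38, 6.68, 11.98, 17.28, 22.58]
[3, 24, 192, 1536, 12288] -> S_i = 3*8^i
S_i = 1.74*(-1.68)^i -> [1.74, -2.92, 4.91, -8.25, 13.86]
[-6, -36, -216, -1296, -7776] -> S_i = -6*6^i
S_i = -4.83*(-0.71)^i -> [-4.83, 3.43, -2.43, 1.73, -1.23]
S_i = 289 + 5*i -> [289, 294, 299, 304, 309]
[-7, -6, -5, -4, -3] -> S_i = -7 + 1*i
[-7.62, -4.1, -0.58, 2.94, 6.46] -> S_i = -7.62 + 3.52*i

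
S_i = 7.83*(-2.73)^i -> [7.83, -21.38, 58.36, -159.31, 434.92]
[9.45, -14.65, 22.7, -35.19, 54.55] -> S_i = 9.45*(-1.55)^i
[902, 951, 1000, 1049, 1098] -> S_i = 902 + 49*i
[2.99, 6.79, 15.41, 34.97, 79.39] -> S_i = 2.99*2.27^i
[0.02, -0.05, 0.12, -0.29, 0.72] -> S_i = 0.02*(-2.45)^i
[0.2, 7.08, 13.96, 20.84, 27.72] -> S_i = 0.20 + 6.88*i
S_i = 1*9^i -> [1, 9, 81, 729, 6561]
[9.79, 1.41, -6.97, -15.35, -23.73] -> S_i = 9.79 + -8.38*i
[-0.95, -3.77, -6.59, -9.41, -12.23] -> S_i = -0.95 + -2.82*i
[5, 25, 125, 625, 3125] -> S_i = 5*5^i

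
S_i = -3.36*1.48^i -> [-3.36, -4.97, -7.36, -10.89, -16.12]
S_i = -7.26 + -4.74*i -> [-7.26, -12.0, -16.74, -21.48, -26.22]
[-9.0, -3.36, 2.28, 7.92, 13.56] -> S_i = -9.00 + 5.64*i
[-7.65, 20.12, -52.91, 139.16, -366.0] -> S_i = -7.65*(-2.63)^i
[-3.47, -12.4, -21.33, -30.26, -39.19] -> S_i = -3.47 + -8.93*i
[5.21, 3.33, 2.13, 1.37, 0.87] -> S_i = 5.21*0.64^i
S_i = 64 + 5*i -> [64, 69, 74, 79, 84]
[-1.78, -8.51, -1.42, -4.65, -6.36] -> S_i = Random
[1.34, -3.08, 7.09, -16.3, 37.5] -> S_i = 1.34*(-2.30)^i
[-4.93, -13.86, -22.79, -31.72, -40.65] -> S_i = -4.93 + -8.93*i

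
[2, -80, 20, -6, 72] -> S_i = Random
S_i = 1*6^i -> [1, 6, 36, 216, 1296]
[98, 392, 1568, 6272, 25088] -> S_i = 98*4^i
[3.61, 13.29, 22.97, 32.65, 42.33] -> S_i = 3.61 + 9.68*i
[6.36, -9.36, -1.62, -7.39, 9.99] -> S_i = Random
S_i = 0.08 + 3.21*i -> [0.08, 3.29, 6.5, 9.71, 12.92]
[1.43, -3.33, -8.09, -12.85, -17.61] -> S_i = 1.43 + -4.76*i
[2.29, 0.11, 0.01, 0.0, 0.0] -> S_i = 2.29*0.05^i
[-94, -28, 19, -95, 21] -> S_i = Random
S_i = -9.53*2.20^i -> [-9.53, -20.97, -46.13, -101.48, -223.25]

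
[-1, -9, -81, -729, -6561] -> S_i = -1*9^i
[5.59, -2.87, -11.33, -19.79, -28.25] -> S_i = 5.59 + -8.46*i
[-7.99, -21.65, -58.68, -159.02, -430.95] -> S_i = -7.99*2.71^i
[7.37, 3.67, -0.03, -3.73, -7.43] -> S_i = 7.37 + -3.70*i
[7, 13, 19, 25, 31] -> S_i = 7 + 6*i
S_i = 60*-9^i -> [60, -540, 4860, -43740, 393660]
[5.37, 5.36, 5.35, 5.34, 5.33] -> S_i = 5.37 + -0.01*i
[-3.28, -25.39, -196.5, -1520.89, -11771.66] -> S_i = -3.28*7.74^i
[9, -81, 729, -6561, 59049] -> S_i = 9*-9^i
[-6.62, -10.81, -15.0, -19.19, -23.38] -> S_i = -6.62 + -4.19*i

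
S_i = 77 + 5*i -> [77, 82, 87, 92, 97]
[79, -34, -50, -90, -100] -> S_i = Random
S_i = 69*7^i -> [69, 483, 3381, 23667, 165669]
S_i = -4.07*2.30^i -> [-4.07, -9.36, -21.53, -49.52, -113.9]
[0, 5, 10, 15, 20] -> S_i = 0 + 5*i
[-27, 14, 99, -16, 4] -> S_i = Random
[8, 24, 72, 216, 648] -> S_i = 8*3^i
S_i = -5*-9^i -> [-5, 45, -405, 3645, -32805]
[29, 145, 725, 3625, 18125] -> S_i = 29*5^i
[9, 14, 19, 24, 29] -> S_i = 9 + 5*i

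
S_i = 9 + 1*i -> [9, 10, 11, 12, 13]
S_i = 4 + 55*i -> [4, 59, 114, 169, 224]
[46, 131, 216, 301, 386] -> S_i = 46 + 85*i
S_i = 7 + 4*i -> [7, 11, 15, 19, 23]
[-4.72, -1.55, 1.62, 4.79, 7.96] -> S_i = -4.72 + 3.17*i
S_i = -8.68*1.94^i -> [-8.68, -16.84, -32.67, -63.38, -122.95]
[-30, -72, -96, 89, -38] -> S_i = Random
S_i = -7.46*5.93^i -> [-7.46, -44.24, -262.33, -1555.62, -9224.81]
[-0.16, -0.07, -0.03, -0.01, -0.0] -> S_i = -0.16*0.42^i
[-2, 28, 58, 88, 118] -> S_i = -2 + 30*i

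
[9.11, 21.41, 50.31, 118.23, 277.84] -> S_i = 9.11*2.35^i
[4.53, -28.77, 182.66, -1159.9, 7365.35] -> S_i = 4.53*(-6.35)^i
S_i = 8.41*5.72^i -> [8.41, 48.11, 275.16, 1573.93, 9002.85]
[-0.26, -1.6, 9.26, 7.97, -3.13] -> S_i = Random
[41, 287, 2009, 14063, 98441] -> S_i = 41*7^i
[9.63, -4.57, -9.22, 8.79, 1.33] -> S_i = Random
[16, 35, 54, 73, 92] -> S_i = 16 + 19*i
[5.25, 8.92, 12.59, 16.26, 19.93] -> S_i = 5.25 + 3.67*i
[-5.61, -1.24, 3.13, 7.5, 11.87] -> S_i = -5.61 + 4.37*i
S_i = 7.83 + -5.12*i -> [7.83, 2.71, -2.41, -7.53, -12.65]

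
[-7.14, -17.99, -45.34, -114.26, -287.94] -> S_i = -7.14*2.52^i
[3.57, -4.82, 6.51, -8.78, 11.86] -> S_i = 3.57*(-1.35)^i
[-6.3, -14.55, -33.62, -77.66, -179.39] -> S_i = -6.30*2.31^i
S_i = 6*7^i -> [6, 42, 294, 2058, 14406]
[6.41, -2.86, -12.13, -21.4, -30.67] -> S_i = 6.41 + -9.27*i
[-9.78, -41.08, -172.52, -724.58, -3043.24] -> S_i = -9.78*4.20^i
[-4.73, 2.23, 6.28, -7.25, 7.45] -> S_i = Random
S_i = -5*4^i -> [-5, -20, -80, -320, -1280]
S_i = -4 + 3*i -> [-4, -1, 2, 5, 8]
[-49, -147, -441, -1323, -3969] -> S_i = -49*3^i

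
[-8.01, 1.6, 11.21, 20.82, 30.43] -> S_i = -8.01 + 9.61*i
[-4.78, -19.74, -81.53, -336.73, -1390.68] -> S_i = -4.78*4.13^i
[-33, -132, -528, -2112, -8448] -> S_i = -33*4^i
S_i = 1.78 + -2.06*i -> [1.78, -0.28, -2.34, -4.4, -6.46]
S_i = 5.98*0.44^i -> [5.98, 2.63, 1.16, 0.51, 0.22]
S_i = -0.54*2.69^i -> [-0.54, -1.45, -3.91, -10.51, -28.28]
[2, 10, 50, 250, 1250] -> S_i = 2*5^i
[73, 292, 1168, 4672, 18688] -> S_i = 73*4^i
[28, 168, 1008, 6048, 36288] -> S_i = 28*6^i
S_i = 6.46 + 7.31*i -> [6.46, 13.77, 21.08, 28.39, 35.7]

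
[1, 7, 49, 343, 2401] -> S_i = 1*7^i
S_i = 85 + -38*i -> [85, 47, 9, -29, -67]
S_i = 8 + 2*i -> [8, 10, 12, 14, 16]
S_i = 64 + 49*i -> [64, 113, 162, 211, 260]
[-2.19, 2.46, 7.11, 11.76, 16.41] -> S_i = -2.19 + 4.65*i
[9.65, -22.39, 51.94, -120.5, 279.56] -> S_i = 9.65*(-2.32)^i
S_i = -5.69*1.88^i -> [-5.69, -10.7, -20.11, -37.81, -71.08]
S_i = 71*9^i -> [71, 639, 5751, 51759, 465831]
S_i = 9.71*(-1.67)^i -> [9.71, -16.22, 27.08, -45.22, 75.52]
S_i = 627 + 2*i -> [627, 629, 631, 633, 635]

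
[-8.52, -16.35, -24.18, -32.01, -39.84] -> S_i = -8.52 + -7.83*i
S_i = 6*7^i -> [6, 42, 294, 2058, 14406]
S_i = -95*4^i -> [-95, -380, -1520, -6080, -24320]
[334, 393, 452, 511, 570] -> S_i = 334 + 59*i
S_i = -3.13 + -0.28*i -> [-3.13, -3.41, -3.69, -3.97, -4.25]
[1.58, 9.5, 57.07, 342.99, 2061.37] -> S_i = 1.58*6.01^i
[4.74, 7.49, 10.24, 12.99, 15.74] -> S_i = 4.74 + 2.75*i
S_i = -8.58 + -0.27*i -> [-8.58, -8.85, -9.12, -9.39, -9.66]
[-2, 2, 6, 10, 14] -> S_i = -2 + 4*i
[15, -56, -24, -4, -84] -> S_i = Random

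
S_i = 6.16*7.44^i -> [6.16, 45.83, 340.98, 2536.88, 18874.37]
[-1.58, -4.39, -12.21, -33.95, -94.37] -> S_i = -1.58*2.78^i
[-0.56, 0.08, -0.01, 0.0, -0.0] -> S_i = -0.56*(-0.14)^i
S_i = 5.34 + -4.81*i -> [5.34, 0.53, -4.28, -9.09, -13.9]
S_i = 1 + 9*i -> [1, 10, 19, 28, 37]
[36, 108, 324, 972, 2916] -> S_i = 36*3^i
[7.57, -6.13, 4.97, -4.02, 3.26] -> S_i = 7.57*(-0.81)^i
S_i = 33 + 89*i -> [33, 122, 211, 300, 389]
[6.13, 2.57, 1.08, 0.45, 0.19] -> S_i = 6.13*0.42^i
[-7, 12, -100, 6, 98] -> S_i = Random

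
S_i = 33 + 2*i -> [33, 35, 37, 39, 41]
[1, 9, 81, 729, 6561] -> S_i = 1*9^i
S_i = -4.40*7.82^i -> [-4.4, -34.41, -269.07, -2104.13, -16454.31]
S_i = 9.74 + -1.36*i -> [9.74, 8.38, 7.02, 5.66, 4.3]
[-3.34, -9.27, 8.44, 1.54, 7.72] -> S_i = Random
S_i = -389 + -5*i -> [-389, -394, -399, -404, -409]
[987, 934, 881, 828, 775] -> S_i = 987 + -53*i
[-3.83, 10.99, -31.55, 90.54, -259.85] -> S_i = -3.83*(-2.87)^i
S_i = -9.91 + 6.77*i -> [-9.91, -3.14, 3.63, 10.4, 17.17]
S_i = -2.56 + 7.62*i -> [-2.56, 5.06, 12.68, 20.3, 27.92]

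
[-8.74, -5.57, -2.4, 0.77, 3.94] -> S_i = -8.74 + 3.17*i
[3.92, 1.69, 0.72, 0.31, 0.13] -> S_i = 3.92*0.43^i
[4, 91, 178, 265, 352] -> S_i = 4 + 87*i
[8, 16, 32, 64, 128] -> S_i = 8*2^i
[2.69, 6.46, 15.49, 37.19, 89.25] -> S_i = 2.69*2.40^i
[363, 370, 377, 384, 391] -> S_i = 363 + 7*i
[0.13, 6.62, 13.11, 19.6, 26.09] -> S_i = 0.13 + 6.49*i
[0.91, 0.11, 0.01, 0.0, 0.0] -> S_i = 0.91*0.12^i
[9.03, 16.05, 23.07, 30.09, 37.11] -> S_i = 9.03 + 7.02*i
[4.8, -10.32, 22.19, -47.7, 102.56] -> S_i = 4.80*(-2.15)^i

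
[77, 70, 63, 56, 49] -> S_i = 77 + -7*i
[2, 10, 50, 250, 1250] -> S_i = 2*5^i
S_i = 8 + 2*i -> [8, 10, 12, 14, 16]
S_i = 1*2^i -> [1, 2, 4, 8, 16]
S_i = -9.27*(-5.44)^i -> [-9.27, 50.43, -274.33, 1492.37, -8118.49]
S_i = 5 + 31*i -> [5, 36, 67, 98, 129]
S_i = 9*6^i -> [9, 54, 324, 1944, 11664]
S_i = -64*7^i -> [-64, -448, -3136, -21952, -153664]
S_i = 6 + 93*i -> [6, 99, 192, 285, 378]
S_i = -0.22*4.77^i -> [-0.22, -1.05, -5.01, -23.88, -113.89]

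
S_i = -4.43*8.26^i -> [-4.43, -36.59, -302.25, -2496.57, -20621.67]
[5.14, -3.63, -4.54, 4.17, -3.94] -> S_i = Random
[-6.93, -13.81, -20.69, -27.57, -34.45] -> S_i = -6.93 + -6.88*i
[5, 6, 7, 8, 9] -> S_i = 5 + 1*i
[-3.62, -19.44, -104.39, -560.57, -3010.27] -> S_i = -3.62*5.37^i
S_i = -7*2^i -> [-7, -14, -28, -56, -112]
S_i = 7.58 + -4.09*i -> [7.58, 3.49, -0.6, -4.69, -8.78]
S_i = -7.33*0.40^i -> [-7.33, -2.93, -1.17, -0.47, -0.19]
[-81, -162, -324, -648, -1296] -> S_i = -81*2^i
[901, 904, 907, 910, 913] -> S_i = 901 + 3*i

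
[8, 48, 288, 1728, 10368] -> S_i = 8*6^i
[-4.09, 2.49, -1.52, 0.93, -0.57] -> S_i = -4.09*(-0.61)^i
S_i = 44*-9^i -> [44, -396, 3564, -32076, 288684]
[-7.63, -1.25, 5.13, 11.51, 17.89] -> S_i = -7.63 + 6.38*i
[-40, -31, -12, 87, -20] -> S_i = Random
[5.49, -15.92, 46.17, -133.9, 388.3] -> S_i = 5.49*(-2.90)^i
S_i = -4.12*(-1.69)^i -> [-4.12, 6.96, -11.77, 19.89, -33.61]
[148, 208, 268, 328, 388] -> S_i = 148 + 60*i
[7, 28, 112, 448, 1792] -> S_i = 7*4^i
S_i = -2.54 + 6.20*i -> [-2.54, 3.66, 9.86, 16.06, 22.26]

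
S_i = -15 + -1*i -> [-15, -16, -17, -18, -19]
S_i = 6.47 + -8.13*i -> [6.47, -1.66, -9.79, -17.92, -26.05]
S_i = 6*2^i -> [6, 12, 24, 48, 96]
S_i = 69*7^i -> [69, 483, 3381, 23667, 165669]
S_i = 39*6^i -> [39, 234, 1404, 8424, 50544]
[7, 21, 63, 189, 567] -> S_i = 7*3^i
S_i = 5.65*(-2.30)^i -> [5.65, -13.0, 29.89, -68.74, 158.11]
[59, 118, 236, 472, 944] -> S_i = 59*2^i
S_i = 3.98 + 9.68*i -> [3.98, 13.66, 23.34, 33.02, 42.7]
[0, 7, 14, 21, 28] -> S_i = 0 + 7*i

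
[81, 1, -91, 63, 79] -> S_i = Random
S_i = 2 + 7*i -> [2, 9, 16, 23, 30]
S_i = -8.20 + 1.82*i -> [-8.2, -6.38, -4.56, -2.74, -0.92]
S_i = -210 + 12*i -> [-210, -198, -186, -174, -162]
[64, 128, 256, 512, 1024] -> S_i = 64*2^i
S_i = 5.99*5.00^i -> [5.99, 29.95, 149.75, 748.75, 3743.75]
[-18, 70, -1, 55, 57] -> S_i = Random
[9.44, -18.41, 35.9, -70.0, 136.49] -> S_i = 9.44*(-1.95)^i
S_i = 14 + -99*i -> [14, -85, -184, -283, -382]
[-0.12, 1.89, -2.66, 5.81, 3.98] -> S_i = Random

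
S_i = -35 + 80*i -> [-35, 45, 125, 205, 285]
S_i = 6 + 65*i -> [6, 71, 136, 201, 266]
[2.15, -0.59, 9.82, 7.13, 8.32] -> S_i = Random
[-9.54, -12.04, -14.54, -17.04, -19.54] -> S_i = -9.54 + -2.50*i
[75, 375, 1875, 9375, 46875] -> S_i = 75*5^i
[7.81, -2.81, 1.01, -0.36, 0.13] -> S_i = 7.81*(-0.36)^i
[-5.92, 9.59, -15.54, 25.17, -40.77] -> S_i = -5.92*(-1.62)^i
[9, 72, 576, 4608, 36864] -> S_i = 9*8^i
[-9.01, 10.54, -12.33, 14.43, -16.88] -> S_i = -9.01*(-1.17)^i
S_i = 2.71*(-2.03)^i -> [2.71, -5.5, 11.17, -22.67, 46.02]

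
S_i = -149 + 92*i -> [-149, -57, 35, 127, 219]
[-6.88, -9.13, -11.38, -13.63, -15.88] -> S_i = -6.88 + -2.25*i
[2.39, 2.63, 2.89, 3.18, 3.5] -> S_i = 2.39*1.10^i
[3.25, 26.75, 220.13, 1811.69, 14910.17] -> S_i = 3.25*8.23^i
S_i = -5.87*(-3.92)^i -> [-5.87, 23.01, -90.2, 353.59, -1386.06]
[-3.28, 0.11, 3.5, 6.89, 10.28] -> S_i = -3.28 + 3.39*i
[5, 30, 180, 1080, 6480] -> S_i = 5*6^i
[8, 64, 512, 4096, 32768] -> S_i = 8*8^i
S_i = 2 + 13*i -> [2, 15, 28, 41, 54]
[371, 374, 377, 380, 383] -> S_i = 371 + 3*i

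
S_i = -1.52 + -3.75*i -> [-1.52, -5.27, -9.02, -12.77, -16.52]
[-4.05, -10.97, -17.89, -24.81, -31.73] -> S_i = -4.05 + -6.92*i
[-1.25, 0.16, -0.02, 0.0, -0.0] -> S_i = -1.25*(-0.13)^i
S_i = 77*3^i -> [77, 231, 693, 2079, 6237]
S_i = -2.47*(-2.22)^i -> [-2.47, 5.48, -12.17, 27.02, -59.99]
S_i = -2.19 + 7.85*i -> [-2.19, 5.66, 13.51, 21.36, 29.21]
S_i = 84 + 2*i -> [84, 86, 88, 90, 92]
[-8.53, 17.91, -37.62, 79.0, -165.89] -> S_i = -8.53*(-2.10)^i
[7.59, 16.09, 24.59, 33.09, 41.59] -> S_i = 7.59 + 8.50*i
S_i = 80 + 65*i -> [80, 145, 210, 275, 340]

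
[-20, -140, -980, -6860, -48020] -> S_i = -20*7^i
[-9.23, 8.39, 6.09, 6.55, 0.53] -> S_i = Random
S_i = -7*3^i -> [-7, -21, -63, -189, -567]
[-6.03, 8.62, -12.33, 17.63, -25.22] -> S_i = -6.03*(-1.43)^i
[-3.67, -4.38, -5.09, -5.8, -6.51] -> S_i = -3.67 + -0.71*i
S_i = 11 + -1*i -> [11, 10, 9, 8, 7]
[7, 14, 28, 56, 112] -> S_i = 7*2^i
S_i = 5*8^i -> [5, 40, 320, 2560, 20480]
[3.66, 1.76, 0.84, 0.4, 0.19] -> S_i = 3.66*0.48^i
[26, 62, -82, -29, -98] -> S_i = Random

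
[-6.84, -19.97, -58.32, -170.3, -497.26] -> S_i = -6.84*2.92^i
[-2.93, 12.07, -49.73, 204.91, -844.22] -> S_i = -2.93*(-4.12)^i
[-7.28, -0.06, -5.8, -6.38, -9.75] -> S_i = Random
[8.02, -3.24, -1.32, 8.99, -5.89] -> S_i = Random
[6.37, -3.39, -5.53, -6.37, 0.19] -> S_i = Random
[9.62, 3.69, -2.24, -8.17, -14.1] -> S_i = 9.62 + -5.93*i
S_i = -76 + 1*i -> [-76, -75, -74, -73, -72]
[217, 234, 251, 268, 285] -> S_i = 217 + 17*i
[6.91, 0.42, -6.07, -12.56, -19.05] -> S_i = 6.91 + -6.49*i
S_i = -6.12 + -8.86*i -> [-6.12, -14.98, -23.84, -32.7, -41.56]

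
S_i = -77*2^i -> [-77, -154, -308, -616, -1232]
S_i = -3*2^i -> [-3, -6, -12, -24, -48]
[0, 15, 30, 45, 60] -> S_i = 0 + 15*i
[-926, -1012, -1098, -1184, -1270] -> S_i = -926 + -86*i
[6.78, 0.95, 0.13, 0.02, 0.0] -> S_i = 6.78*0.14^i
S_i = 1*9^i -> [1, 9, 81, 729, 6561]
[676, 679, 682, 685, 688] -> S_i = 676 + 3*i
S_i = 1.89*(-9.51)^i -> [1.89, -17.97, 170.93, -1625.56, 15459.09]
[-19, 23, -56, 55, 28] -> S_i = Random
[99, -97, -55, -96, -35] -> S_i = Random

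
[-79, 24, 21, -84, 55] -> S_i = Random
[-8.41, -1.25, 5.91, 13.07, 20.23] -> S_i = -8.41 + 7.16*i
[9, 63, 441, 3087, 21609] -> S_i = 9*7^i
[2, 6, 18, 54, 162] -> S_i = 2*3^i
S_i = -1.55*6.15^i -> [-1.55, -9.53, -58.62, -360.54, -2217.34]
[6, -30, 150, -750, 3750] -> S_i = 6*-5^i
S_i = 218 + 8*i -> [218, 226, 234, 242, 250]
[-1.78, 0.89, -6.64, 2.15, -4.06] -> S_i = Random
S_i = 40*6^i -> [40, 240, 1440, 8640, 51840]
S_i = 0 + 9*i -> [0, 9, 18, 27, 36]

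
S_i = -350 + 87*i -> [-350, -263, -176, -89, -2]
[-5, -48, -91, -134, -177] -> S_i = -5 + -43*i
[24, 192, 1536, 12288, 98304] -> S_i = 24*8^i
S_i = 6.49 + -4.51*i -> [6.49, 1.98, -2.53, -7.04, -11.55]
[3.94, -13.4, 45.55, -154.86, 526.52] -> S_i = 3.94*(-3.40)^i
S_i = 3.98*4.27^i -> [3.98, 16.99, 72.57, 309.86, 1323.11]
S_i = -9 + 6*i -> [-9, -3, 3, 9, 15]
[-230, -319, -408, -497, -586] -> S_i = -230 + -89*i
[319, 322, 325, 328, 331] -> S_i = 319 + 3*i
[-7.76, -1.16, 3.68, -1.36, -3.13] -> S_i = Random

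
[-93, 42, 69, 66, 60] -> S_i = Random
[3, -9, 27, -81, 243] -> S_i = 3*-3^i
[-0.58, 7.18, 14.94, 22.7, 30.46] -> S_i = -0.58 + 7.76*i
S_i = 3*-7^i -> [3, -21, 147, -1029, 7203]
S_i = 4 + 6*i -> [4, 10, 16, 22, 28]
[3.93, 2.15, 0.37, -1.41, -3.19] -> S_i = 3.93 + -1.78*i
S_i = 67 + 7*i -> [67, 74, 81, 88, 95]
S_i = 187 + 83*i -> [187, 270, 353, 436, 519]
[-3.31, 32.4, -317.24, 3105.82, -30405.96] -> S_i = -3.31*(-9.79)^i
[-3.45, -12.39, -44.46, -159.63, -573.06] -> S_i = -3.45*3.59^i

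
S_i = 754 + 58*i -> [754, 812, 870, 928, 986]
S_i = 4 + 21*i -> [4, 25, 46, 67, 88]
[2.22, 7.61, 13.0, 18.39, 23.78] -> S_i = 2.22 + 5.39*i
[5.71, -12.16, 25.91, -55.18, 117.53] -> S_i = 5.71*(-2.13)^i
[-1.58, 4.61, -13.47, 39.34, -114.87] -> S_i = -1.58*(-2.92)^i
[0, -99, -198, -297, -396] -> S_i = 0 + -99*i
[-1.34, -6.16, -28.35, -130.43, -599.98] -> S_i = -1.34*4.60^i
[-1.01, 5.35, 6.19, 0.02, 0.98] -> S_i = Random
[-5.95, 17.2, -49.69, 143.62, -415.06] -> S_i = -5.95*(-2.89)^i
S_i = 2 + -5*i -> [2, -3, -8, -13, -18]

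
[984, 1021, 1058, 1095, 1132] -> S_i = 984 + 37*i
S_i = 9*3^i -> [9, 27, 81, 243, 729]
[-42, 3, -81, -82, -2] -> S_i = Random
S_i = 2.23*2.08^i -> [2.23, 4.64, 9.65, 20.07, 41.74]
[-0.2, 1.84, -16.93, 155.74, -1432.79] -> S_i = -0.20*(-9.20)^i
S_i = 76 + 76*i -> [76, 152, 228, 304, 380]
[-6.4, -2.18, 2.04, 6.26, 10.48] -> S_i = -6.40 + 4.22*i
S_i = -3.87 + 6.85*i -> [-3.87, 2.98, 9.83, 16.68, 23.53]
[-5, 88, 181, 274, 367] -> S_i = -5 + 93*i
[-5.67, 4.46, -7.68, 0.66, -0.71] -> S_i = Random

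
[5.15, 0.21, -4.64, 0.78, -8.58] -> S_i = Random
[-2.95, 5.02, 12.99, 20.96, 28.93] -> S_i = -2.95 + 7.97*i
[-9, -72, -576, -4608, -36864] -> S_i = -9*8^i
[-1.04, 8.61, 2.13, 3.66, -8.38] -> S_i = Random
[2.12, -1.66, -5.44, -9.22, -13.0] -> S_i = 2.12 + -3.78*i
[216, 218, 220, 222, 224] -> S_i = 216 + 2*i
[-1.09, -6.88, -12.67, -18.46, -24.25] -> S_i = -1.09 + -5.79*i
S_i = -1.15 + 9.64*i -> [-1.15, 8.49, 18.13, 27.77, 37.41]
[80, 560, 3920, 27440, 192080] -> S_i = 80*7^i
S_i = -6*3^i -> [-6, -18, -54, -162, -486]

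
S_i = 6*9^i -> [6, 54, 486, 4374, 39366]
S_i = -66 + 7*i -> [-66, -59, -52, -45, -38]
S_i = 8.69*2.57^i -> [8.69, 22.33, 57.4, 147.51, 379.1]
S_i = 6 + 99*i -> [6, 105, 204, 303, 402]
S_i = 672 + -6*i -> [672, 666, 660, 654, 648]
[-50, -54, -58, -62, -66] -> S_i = -50 + -4*i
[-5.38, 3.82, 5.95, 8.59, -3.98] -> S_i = Random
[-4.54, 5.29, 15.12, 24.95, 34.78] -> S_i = -4.54 + 9.83*i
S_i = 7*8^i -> [7, 56, 448, 3584, 28672]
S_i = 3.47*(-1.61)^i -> [3.47, -5.59, 8.99, -14.48, 23.31]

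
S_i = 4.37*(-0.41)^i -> [4.37, -1.79, 0.73, -0.3, 0.12]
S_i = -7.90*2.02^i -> [-7.9, -15.96, -32.24, -65.12, -131.53]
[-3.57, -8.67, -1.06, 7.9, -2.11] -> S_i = Random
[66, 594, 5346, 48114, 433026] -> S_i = 66*9^i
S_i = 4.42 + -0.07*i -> [4.42, 4.35, 4.28, 4.21, 4.14]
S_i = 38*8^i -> [38, 304, 2432, 19456, 155648]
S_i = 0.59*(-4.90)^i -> [0.59, -2.89, 14.17, -69.41, 340.12]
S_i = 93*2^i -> [93, 186, 372, 744, 1488]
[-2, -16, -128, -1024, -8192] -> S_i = -2*8^i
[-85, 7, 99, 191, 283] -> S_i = -85 + 92*i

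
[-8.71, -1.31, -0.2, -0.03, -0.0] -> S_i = -8.71*0.15^i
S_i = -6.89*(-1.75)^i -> [-6.89, 12.06, -21.1, 36.93, -64.62]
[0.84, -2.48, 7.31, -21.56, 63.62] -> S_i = 0.84*(-2.95)^i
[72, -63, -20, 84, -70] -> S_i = Random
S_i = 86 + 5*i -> [86, 91, 96, 101, 106]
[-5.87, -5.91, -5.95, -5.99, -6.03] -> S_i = -5.87 + -0.04*i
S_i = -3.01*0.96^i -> [-3.01, -2.89, -2.77, -2.66, -2.56]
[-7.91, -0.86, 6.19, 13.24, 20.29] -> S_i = -7.91 + 7.05*i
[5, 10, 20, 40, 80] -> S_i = 5*2^i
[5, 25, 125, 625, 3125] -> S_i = 5*5^i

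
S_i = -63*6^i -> [-63, -378, -2268, -13608, -81648]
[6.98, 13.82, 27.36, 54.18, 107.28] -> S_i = 6.98*1.98^i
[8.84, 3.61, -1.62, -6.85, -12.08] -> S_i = 8.84 + -5.23*i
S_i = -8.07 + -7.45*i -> [-8.07, -15.52, -22.97, -30.42, -37.87]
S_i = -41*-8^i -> [-41, 328, -2624, 20992, -167936]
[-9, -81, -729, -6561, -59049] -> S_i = -9*9^i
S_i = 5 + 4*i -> [5, 9, 13, 17, 21]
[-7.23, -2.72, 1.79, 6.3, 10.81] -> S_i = -7.23 + 4.51*i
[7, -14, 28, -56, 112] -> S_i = 7*-2^i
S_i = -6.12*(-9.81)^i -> [-6.12, 60.04, -588.96, 5777.75, -56679.69]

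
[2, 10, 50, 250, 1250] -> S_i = 2*5^i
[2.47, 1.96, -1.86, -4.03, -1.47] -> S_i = Random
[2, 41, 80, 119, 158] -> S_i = 2 + 39*i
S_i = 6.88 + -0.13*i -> [6.88, 6.75, 6.62, 6.49, 6.36]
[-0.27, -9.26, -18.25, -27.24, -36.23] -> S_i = -0.27 + -8.99*i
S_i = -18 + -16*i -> [-18, -34, -50, -66, -82]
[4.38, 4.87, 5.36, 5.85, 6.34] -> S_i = 4.38 + 0.49*i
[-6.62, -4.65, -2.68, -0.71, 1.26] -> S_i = -6.62 + 1.97*i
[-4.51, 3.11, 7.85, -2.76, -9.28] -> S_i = Random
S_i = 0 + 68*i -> [0, 68, 136, 204, 272]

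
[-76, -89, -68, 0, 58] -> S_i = Random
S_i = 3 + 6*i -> [3, 9, 15, 21, 27]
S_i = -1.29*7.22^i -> [-1.29, -9.31, -67.25, -485.51, -3505.41]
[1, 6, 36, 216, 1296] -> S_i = 1*6^i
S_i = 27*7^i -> [27, 189, 1323, 9261, 64827]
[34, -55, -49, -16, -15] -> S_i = Random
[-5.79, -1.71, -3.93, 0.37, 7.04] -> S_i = Random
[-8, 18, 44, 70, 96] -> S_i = -8 + 26*i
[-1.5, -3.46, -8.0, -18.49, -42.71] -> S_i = -1.50*2.31^i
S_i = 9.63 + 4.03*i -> [9.63, 13.66, 17.69, 21.72, 25.75]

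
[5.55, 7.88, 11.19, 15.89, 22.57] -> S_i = 5.55*1.42^i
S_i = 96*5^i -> [96, 480, 2400, 12000, 60000]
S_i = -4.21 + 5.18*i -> [-4.21, 0.97, 6.15, 11.33, 16.51]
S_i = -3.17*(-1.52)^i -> [-3.17, 4.82, -7.32, 11.13, -16.92]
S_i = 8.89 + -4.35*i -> [8.89, 4.54, 0.19, -4.16, -8.51]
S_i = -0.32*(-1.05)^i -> [-0.32, 0.34, -0.35, 0.37, -0.39]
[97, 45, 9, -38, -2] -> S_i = Random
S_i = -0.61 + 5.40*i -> [-0.61, 4.79, 10.19, 15.59, 20.99]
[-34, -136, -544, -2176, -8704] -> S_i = -34*4^i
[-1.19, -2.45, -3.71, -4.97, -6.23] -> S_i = -1.19 + -1.26*i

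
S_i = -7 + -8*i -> [-7, -15, -23, -31, -39]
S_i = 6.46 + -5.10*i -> [6.46, 1.36, -3.74, -8.84, -13.94]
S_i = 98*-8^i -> [98, -784, 6272, -50176, 401408]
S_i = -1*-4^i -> [-1, 4, -16, 64, -256]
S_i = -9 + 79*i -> [-9, 70, 149, 228, 307]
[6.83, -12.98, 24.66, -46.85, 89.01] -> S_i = 6.83*(-1.90)^i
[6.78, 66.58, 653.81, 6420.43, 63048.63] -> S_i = 6.78*9.82^i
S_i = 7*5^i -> [7, 35, 175, 875, 4375]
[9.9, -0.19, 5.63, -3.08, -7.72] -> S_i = Random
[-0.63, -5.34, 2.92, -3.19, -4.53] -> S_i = Random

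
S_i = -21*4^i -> [-21, -84, -336, -1344, -5376]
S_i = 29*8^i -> [29, 232, 1856, 14848, 118784]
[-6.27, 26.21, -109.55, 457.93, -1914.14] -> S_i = -6.27*(-4.18)^i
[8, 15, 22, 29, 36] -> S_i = 8 + 7*i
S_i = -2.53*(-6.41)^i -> [-2.53, 16.22, -103.95, 666.34, -4271.23]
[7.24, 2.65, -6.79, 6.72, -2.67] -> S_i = Random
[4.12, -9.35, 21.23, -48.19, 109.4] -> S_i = 4.12*(-2.27)^i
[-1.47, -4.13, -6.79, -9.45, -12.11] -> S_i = -1.47 + -2.66*i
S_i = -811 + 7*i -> [-811, -804, -797, -790, -783]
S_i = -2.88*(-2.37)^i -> [-2.88, 6.83, -16.18, 38.34, -90.86]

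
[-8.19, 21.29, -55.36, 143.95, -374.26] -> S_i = -8.19*(-2.60)^i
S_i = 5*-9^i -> [5, -45, 405, -3645, 32805]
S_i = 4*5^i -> [4, 20, 100, 500, 2500]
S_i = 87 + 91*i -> [87, 178, 269, 360, 451]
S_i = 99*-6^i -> [99, -594, 3564, -21384, 128304]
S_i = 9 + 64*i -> [9, 73, 137, 201, 265]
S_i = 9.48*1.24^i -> [9.48, 11.76, 14.58, 18.07, 22.41]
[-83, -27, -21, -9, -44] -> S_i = Random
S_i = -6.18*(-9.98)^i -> [-6.18, 61.68, -615.53, 6142.99, -61307.08]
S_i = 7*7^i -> [7, 49, 343, 2401, 16807]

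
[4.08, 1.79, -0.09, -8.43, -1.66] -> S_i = Random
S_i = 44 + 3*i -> [44, 47, 50, 53, 56]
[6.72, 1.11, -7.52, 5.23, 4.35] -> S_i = Random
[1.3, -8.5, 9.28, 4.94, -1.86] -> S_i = Random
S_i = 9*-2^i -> [9, -18, 36, -72, 144]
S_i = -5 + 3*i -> [-5, -2, 1, 4, 7]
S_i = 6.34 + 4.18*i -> [6.34, 10.52, 14.7, 18.88, 23.06]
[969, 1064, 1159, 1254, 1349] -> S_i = 969 + 95*i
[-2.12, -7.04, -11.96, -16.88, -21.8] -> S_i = -2.12 + -4.92*i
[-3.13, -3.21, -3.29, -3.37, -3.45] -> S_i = -3.13 + -0.08*i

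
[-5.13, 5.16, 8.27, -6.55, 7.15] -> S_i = Random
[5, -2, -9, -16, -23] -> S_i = 5 + -7*i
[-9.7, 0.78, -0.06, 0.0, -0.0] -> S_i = -9.70*(-0.08)^i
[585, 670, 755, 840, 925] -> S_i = 585 + 85*i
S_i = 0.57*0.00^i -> [0.57, 0.0, 0.0, 0.0, 0.0]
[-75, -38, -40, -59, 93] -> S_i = Random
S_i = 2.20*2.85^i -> [2.2, 6.27, 17.87, 50.93, 145.15]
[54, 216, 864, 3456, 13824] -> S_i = 54*4^i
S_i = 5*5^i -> [5, 25, 125, 625, 3125]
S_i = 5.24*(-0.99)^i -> [5.24, -5.19, 5.14, -5.08, 5.03]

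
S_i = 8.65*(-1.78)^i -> [8.65, -15.4, 27.41, -48.78, 86.84]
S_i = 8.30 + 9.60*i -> [8.3, 17.9, 27.5, 37.1, 46.7]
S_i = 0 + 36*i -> [0, 36, 72, 108, 144]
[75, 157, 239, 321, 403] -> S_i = 75 + 82*i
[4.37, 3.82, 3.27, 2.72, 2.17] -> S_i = 4.37 + -0.55*i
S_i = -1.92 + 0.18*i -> [-1.92, -1.74, -1.56, -1.38, -1.2]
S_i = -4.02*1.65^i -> [-4.02, -6.63, -10.94, -18.06, -29.8]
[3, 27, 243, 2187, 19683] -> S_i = 3*9^i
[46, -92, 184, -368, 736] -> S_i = 46*-2^i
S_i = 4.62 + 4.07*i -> [4.62, 8.69, 12.76, 16.83, 20.9]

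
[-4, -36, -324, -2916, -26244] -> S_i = -4*9^i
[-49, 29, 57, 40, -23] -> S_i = Random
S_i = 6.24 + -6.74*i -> [6.24, -0.5, -7.24, -13.98, -20.72]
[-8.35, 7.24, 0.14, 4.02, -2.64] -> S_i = Random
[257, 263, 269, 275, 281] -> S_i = 257 + 6*i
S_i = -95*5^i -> [-95, -475, -2375, -11875, -59375]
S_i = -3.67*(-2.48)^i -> [-3.67, 9.1, -22.57, 55.98, -138.83]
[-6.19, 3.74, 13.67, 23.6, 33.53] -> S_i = -6.19 + 9.93*i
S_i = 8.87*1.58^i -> [8.87, 14.01, 22.14, 34.99, 55.28]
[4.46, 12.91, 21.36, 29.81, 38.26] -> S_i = 4.46 + 8.45*i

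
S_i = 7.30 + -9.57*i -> [7.3, -2.27, -11.84, -21.41, -30.98]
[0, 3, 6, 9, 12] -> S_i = 0 + 3*i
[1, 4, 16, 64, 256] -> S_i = 1*4^i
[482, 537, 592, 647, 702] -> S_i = 482 + 55*i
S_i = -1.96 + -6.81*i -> [-1.96, -8.77, -15.58, -22.39, -29.2]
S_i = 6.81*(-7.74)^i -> [6.81, -52.71, 407.97, -3157.69, 24440.55]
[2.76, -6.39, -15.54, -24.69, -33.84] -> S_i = 2.76 + -9.15*i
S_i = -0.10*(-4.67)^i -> [-0.1, 0.47, -2.18, 10.18, -47.56]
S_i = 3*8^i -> [3, 24, 192, 1536, 12288]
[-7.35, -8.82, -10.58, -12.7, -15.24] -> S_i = -7.35*1.20^i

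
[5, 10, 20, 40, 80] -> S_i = 5*2^i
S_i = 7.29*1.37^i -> [7.29, 9.99, 13.68, 18.75, 25.68]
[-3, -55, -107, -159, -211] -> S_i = -3 + -52*i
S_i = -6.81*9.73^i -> [-6.81, -66.26, -644.72, -6273.15, -61037.74]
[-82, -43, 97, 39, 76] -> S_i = Random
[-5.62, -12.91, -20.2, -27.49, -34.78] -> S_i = -5.62 + -7.29*i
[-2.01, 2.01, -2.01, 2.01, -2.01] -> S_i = -2.01*(-1.00)^i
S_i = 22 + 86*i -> [22, 108, 194, 280, 366]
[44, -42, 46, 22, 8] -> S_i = Random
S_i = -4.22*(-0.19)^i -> [-4.22, 0.8, -0.15, 0.03, -0.01]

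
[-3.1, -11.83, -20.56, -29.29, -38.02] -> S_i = -3.10 + -8.73*i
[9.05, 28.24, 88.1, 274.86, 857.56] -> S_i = 9.05*3.12^i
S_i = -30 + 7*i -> [-30, -23, -16, -9, -2]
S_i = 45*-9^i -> [45, -405, 3645, -32805, 295245]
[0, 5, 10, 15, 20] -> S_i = 0 + 5*i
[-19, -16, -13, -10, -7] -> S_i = -19 + 3*i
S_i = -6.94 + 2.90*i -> [-6.94, -4.04, -1.14, 1.76, 4.66]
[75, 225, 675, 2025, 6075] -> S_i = 75*3^i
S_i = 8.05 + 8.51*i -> [8.05, 16.56, 25.07, 33.58, 42.09]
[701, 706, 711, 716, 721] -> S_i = 701 + 5*i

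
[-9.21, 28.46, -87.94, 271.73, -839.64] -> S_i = -9.21*(-3.09)^i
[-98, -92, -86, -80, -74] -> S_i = -98 + 6*i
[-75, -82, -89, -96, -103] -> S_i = -75 + -7*i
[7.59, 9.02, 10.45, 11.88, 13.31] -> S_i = 7.59 + 1.43*i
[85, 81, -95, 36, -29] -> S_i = Random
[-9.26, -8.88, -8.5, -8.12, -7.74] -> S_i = -9.26 + 0.38*i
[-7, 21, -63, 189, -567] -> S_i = -7*-3^i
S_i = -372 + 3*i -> [-372, -369, -366, -363, -360]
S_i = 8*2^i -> [8, 16, 32, 64, 128]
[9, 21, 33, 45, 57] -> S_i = 9 + 12*i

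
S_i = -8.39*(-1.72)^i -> [-8.39, 14.43, -24.82, 42.69, -73.43]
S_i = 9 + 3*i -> [9, 12, 15, 18, 21]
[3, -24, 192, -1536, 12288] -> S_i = 3*-8^i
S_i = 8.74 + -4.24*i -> [8.74, 4.5, 0.26, -3.98, -8.22]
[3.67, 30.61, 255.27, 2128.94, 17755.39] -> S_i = 3.67*8.34^i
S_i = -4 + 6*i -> [-4, 2, 8, 14, 20]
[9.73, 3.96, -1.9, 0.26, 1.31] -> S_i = Random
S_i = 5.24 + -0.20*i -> [5.24, 5.04, 4.84, 4.64, 4.44]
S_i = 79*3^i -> [79, 237, 711, 2133, 6399]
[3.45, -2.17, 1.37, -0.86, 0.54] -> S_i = 3.45*(-0.63)^i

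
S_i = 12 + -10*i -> [12, 2, -8, -18, -28]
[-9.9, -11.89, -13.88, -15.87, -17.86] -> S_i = -9.90 + -1.99*i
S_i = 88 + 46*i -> [88, 134, 180, 226, 272]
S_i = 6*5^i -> [6, 30, 150, 750, 3750]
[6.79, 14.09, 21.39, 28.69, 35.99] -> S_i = 6.79 + 7.30*i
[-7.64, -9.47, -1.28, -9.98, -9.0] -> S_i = Random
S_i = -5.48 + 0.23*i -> [-5.48, -5.25, -5.02, -4.79, -4.56]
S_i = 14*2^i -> [14, 28, 56, 112, 224]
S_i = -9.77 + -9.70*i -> [-9.77, -19.47, -29.17, -38.87, -48.57]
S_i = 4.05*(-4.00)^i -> [4.05, -16.2, 64.8, -259.2, 1036.8]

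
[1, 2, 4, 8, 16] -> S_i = 1*2^i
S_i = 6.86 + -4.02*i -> [6.86, 2.84, -1.18, -5.2, -9.22]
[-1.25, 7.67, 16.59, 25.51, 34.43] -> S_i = -1.25 + 8.92*i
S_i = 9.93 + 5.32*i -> [9.93, 15.25, 20.57, 25.89, 31.21]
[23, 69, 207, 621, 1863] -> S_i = 23*3^i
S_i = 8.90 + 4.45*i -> [8.9, 13.35, 17.8, 22.25, 26.7]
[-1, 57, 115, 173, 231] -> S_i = -1 + 58*i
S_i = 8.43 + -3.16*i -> [8.43, 5.27, 2.11, -1.05, -4.21]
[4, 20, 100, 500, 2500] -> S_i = 4*5^i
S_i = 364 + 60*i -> [364, 424, 484, 544, 604]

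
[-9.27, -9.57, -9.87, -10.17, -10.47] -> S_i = -9.27 + -0.30*i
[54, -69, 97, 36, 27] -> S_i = Random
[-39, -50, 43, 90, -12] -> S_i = Random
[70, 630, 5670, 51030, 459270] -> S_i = 70*9^i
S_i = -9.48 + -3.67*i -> [-9.48, -13.15, -16.82, -20.49, -24.16]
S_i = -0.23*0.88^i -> [-0.23, -0.2, -0.18, -0.16, -0.14]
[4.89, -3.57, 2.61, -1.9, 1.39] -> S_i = 4.89*(-0.73)^i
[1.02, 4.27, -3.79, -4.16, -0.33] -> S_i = Random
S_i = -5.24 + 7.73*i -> [-5.24, 2.49, 10.22, 17.95, 25.68]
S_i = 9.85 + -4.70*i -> [9.85, 5.15, 0.45, -4.25, -8.95]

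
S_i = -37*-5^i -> [-37, 185, -925, 4625, -23125]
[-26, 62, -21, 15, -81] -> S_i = Random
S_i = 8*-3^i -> [8, -24, 72, -216, 648]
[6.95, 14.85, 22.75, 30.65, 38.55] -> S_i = 6.95 + 7.90*i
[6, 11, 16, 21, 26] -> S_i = 6 + 5*i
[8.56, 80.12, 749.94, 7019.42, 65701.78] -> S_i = 8.56*9.36^i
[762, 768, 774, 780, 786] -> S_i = 762 + 6*i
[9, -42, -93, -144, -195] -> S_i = 9 + -51*i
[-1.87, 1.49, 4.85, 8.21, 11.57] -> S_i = -1.87 + 3.36*i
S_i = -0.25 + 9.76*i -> [-0.25, 9.51, 19.27, 29.03, 38.79]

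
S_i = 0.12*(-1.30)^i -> [0.12, -0.16, 0.2, -0.26, 0.34]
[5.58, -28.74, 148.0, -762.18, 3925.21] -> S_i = 5.58*(-5.15)^i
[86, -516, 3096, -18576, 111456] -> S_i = 86*-6^i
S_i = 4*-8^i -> [4, -32, 256, -2048, 16384]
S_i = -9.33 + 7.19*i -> [-9.33, -2.14, 5.05, 12.24, 19.43]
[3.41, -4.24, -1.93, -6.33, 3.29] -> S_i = Random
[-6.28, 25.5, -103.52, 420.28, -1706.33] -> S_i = -6.28*(-4.06)^i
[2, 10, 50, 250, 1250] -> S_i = 2*5^i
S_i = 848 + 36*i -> [848, 884, 920, 956, 992]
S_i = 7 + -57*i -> [7, -50, -107, -164, -221]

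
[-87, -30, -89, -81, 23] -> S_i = Random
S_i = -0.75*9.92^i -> [-0.75, -7.44, -73.8, -732.14, -7262.86]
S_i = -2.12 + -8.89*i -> [-2.12, -11.01, -19.9, -28.79, -37.68]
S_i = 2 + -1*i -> [2, 1, 0, -1, -2]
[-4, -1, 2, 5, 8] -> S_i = -4 + 3*i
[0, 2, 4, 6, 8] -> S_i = 0 + 2*i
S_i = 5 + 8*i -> [5, 13, 21, 29, 37]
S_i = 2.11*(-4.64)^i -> [2.11, -9.79, 45.43, -210.78, 978.03]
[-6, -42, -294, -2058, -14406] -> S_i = -6*7^i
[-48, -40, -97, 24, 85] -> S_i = Random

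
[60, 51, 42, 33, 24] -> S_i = 60 + -9*i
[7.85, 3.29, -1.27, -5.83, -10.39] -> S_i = 7.85 + -4.56*i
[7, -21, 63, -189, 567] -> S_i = 7*-3^i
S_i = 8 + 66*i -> [8, 74, 140, 206, 272]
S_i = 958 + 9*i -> [958, 967, 976, 985, 994]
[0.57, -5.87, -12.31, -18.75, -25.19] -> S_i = 0.57 + -6.44*i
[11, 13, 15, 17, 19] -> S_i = 11 + 2*i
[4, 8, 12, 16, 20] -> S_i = 4 + 4*i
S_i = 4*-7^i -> [4, -28, 196, -1372, 9604]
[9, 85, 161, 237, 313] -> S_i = 9 + 76*i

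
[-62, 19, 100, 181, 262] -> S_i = -62 + 81*i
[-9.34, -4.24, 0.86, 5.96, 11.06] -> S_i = -9.34 + 5.10*i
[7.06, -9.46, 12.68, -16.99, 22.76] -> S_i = 7.06*(-1.34)^i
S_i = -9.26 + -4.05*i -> [-9.26, -13.31, -17.36, -21.41, -25.46]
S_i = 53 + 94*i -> [53, 147, 241, 335, 429]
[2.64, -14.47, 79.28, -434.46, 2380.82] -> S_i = 2.64*(-5.48)^i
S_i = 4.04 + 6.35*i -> [4.04, 10.39, 16.74, 23.09, 29.44]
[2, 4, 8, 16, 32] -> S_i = 2*2^i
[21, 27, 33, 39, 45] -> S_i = 21 + 6*i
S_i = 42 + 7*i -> [42, 49, 56, 63, 70]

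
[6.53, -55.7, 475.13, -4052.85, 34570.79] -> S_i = 6.53*(-8.53)^i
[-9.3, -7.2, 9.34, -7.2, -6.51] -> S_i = Random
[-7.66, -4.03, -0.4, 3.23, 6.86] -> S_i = -7.66 + 3.63*i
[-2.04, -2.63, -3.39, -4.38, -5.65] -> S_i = -2.04*1.29^i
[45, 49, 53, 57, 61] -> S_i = 45 + 4*i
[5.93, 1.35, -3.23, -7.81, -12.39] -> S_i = 5.93 + -4.58*i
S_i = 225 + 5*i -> [225, 230, 235, 240, 245]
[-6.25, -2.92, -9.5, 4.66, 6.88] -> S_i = Random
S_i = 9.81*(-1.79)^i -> [9.81, -17.56, 31.43, -56.26, 100.71]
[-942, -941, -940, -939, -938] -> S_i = -942 + 1*i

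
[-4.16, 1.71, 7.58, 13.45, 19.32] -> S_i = -4.16 + 5.87*i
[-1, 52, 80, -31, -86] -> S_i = Random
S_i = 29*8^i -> [29, 232, 1856, 14848, 118784]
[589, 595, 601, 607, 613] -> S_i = 589 + 6*i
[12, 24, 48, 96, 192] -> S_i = 12*2^i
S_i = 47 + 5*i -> [47, 52, 57, 62, 67]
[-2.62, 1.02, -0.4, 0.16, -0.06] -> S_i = -2.62*(-0.39)^i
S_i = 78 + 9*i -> [78, 87, 96, 105, 114]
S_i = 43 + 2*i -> [43, 45, 47, 49, 51]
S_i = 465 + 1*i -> [465, 466, 467, 468, 469]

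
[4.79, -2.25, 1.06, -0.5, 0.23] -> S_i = 4.79*(-0.47)^i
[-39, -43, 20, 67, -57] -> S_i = Random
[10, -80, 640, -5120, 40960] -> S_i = 10*-8^i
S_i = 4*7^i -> [4, 28, 196, 1372, 9604]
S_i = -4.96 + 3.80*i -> [-4.96, -1.16, 2.64, 6.44, 10.24]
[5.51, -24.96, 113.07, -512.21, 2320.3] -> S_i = 5.51*(-4.53)^i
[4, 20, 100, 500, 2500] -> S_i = 4*5^i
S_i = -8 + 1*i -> [-8, -7, -6, -5, -4]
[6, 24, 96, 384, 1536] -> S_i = 6*4^i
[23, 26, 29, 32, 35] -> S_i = 23 + 3*i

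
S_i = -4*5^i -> [-4, -20, -100, -500, -2500]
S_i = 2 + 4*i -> [2, 6, 10, 14, 18]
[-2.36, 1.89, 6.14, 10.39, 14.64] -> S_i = -2.36 + 4.25*i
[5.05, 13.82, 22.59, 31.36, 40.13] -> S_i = 5.05 + 8.77*i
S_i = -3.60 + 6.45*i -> [-3.6, 2.85, 9.3, 15.75, 22.2]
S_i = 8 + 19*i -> [8, 27, 46, 65, 84]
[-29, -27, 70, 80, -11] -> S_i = Random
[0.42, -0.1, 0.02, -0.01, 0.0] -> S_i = 0.42*(-0.24)^i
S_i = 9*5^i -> [9, 45, 225, 1125, 5625]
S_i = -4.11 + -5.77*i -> [-4.11, -9.88, -15.65, -21.42, -27.19]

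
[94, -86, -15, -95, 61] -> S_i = Random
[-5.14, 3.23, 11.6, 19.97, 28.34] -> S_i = -5.14 + 8.37*i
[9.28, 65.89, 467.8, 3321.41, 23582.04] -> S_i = 9.28*7.10^i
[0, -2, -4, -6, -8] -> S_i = 0 + -2*i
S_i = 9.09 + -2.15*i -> [9.09, 6.94, 4.79, 2.64, 0.49]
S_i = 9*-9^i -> [9, -81, 729, -6561, 59049]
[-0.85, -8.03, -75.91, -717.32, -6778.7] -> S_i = -0.85*9.45^i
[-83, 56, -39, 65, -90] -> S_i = Random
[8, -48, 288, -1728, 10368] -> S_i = 8*-6^i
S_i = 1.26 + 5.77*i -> [1.26, 7.03, 12.8, 18.57, 24.34]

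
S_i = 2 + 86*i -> [2, 88, 174, 260, 346]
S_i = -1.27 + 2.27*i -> [-1.27, 1.0, 3.27, 5.54, 7.81]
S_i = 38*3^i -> [38, 114, 342, 1026, 3078]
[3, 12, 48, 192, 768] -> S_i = 3*4^i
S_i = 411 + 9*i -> [411, 420, 429, 438, 447]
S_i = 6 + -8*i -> [6, -2, -10, -18, -26]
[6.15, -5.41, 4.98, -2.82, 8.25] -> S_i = Random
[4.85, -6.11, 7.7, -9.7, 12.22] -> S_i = 4.85*(-1.26)^i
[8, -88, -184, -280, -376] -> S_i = 8 + -96*i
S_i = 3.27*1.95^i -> [3.27, 6.38, 12.43, 24.25, 47.28]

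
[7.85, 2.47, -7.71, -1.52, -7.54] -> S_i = Random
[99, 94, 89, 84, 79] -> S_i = 99 + -5*i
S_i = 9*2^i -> [9, 18, 36, 72, 144]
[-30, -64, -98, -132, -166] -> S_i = -30 + -34*i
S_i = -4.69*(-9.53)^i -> [-4.69, 44.7, -425.95, 4059.3, -38685.16]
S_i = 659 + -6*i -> [659, 653, 647, 641, 635]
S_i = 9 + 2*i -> [9, 11, 13, 15, 17]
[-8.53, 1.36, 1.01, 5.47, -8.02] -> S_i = Random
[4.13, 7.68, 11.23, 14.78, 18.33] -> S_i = 4.13 + 3.55*i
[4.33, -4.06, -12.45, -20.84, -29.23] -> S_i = 4.33 + -8.39*i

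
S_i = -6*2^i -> [-6, -12, -24, -48, -96]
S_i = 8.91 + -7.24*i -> [8.91, 1.67, -5.57, -12.81, -20.05]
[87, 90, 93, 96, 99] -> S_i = 87 + 3*i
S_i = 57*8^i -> [57, 456, 3648, 29184, 233472]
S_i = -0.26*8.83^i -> [-0.26, -2.3, -20.27, -179.0, -1580.58]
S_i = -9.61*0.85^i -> [-9.61, -8.17, -6.94, -5.9, -5.02]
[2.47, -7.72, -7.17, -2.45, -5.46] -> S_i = Random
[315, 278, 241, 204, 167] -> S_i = 315 + -37*i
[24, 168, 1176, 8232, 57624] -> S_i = 24*7^i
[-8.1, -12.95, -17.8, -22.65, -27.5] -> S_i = -8.10 + -4.85*i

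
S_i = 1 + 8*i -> [1, 9, 17, 25, 33]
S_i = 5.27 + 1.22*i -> [5.27, 6.49, 7.71, 8.93, 10.15]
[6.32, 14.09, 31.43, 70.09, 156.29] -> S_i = 6.32*2.23^i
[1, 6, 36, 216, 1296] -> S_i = 1*6^i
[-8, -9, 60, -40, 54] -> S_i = Random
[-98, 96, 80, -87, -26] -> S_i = Random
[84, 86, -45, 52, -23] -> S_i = Random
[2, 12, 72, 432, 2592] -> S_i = 2*6^i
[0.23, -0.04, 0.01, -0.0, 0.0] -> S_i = 0.23*(-0.16)^i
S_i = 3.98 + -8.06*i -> [3.98, -4.08, -12.14, -20.2, -28.26]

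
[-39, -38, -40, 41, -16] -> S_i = Random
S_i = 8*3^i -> [8, 24, 72, 216, 648]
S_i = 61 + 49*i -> [61, 110, 159, 208, 257]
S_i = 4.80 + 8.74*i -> [4.8, 13.54, 22.28, 31.02, 39.76]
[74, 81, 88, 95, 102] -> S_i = 74 + 7*i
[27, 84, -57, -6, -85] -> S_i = Random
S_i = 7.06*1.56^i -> [7.06, 11.01, 17.18, 26.8, 41.81]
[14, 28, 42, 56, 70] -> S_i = 14 + 14*i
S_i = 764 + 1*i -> [764, 765, 766, 767, 768]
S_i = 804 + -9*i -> [804, 795, 786, 777, 768]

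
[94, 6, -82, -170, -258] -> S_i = 94 + -88*i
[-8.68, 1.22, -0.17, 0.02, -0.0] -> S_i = -8.68*(-0.14)^i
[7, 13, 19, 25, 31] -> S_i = 7 + 6*i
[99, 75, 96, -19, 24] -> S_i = Random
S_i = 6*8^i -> [6, 48, 384, 3072, 24576]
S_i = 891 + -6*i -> [891, 885, 879, 873, 867]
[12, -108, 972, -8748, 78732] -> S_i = 12*-9^i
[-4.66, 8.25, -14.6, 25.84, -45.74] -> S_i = -4.66*(-1.77)^i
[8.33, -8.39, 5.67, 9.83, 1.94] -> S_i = Random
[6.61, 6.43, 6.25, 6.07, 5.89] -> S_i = 6.61 + -0.18*i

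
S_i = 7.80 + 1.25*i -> [7.8, 9.05, 10.3, 11.55, 12.8]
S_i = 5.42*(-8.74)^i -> [5.42, -47.37, 414.02, -3618.54, 31626.05]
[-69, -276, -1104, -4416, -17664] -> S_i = -69*4^i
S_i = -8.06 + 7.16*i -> [-8.06, -0.9, 6.26, 13.42, 20.58]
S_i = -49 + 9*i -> [-49, -40, -31, -22, -13]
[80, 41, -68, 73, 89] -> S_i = Random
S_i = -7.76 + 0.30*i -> [-7.76, -7.46, -7.16, -6.86, -6.56]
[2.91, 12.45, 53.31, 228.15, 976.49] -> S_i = 2.91*4.28^i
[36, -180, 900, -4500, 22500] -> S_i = 36*-5^i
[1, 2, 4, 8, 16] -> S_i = 1*2^i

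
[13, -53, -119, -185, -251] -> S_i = 13 + -66*i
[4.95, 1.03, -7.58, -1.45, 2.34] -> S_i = Random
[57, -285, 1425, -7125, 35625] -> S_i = 57*-5^i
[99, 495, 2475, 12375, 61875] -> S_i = 99*5^i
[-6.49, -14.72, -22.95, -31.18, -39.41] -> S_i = -6.49 + -8.23*i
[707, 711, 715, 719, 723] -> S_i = 707 + 4*i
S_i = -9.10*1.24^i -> [-9.1, -11.28, -13.99, -17.35, -21.51]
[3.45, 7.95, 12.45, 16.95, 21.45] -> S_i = 3.45 + 4.50*i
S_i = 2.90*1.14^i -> [2.9, 3.31, 3.77, 4.3, 4.9]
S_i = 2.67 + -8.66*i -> [2.67, -5.99, -14.65, -23.31, -31.97]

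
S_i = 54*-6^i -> [54, -324, 1944, -11664, 69984]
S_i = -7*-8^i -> [-7, 56, -448, 3584, -28672]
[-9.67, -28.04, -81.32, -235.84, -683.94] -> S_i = -9.67*2.90^i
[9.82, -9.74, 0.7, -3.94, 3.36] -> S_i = Random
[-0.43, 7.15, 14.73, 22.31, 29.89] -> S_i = -0.43 + 7.58*i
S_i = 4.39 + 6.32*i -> [4.39, 10.71, 17.03, 23.35, 29.67]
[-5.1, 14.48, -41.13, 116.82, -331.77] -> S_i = -5.10*(-2.84)^i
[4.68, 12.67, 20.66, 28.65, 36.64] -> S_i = 4.68 + 7.99*i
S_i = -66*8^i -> [-66, -528, -4224, -33792, -270336]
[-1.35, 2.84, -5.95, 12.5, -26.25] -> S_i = -1.35*(-2.10)^i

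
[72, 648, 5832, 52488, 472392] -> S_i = 72*9^i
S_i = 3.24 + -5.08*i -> [3.24, -1.84, -6.92, -12.0, -17.08]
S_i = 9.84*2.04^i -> [9.84, 20.07, 40.95, 83.54, 170.42]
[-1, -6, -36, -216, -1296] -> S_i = -1*6^i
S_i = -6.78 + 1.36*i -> [-6.78, -5.42, -4.06, -2.7, -1.34]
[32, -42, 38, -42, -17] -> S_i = Random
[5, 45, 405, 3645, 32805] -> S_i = 5*9^i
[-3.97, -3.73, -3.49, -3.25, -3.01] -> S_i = -3.97 + 0.24*i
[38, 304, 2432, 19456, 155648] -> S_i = 38*8^i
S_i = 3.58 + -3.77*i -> [3.58, -0.19, -3.96, -7.73, -11.5]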